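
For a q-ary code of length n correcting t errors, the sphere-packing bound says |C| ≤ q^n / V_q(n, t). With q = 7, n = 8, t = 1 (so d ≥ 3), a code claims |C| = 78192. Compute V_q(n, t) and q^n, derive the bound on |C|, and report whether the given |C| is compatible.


V_q(n, t) = 49, q^n = 5764801, Hamming bound = 117649, |C| = 78192 ≤ bound (satisfied).

Step 1: Compute V_q(n, t) = Σ_{j=0}^1 C(n, j) (q−1)^j.
  j = 0: C(8,0)·(6)^0 = 1·1 = 1.
  j = 1: C(8,1)·(6)^1 = 8·6 = 48.
  V_q(n, t) = 1 + 48 = 49.
Step 2: q^n = 7^8 = 5764801.
Step 3: Hamming bound ⌊q^n / V_q(n,t)⌋ = ⌊5764801/49⌋ = 117649.
Step 4: Compare |C| = 78192 to 117649: satisfied.
The claimed |C| lies below the Hamming bound.


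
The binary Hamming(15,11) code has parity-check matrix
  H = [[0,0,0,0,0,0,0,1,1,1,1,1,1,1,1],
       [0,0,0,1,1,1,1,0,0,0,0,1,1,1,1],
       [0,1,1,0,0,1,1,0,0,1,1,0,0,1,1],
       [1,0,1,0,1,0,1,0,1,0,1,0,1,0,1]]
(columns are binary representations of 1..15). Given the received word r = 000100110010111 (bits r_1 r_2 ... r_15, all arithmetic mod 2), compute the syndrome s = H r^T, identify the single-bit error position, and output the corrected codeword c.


s = (1, 1, 0, 0)^T, error position = 12, corrected codeword c = 000100110011111

Compute s = H r^T mod 2 one row at a time:
  s_1 = 1 + 0 + 0 + 1 + 0 + 1 + 1 + 1 = 5 ≡ 1 (mod 2).
  s_2 = 1 + 0 + 0 + 1 + 0 + 1 + 1 + 1 = 5 ≡ 1 (mod 2).
  s_3 = 0 + 0 + 0 + 1 + 0 + 1 + 1 + 1 = 4 ≡ 0 (mod 2).
  s_4 = 0 + 0 + 0 + 1 + 0 + 1 + 1 + 1 = 4 ≡ 0 (mod 2).
s = (1, 1, 0, 0)^T — this equals column 12 of H (binary 1100), so error is at position 12.
Correct: flip bit 12 of r = 000100110010111 to get c = 000100110011111.


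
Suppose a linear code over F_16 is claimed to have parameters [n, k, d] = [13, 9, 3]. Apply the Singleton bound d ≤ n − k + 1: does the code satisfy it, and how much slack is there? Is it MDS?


Singleton RHS = n − k + 1 = 5, slack = 2, bound satisfied, not MDS.

Singleton bound: d ≤ n − k + 1.
Here n = 13, k = 9, so n − k + 1 = 5.
Given d = 3, check d ≤ 5: YES.
Slack = (n − k + 1) − d = 2.
The code is NOT MDS (slack = 2 > 0).
Description: the claimed parameters are [13, 9, 3]_16; such a code would be non-MDS.


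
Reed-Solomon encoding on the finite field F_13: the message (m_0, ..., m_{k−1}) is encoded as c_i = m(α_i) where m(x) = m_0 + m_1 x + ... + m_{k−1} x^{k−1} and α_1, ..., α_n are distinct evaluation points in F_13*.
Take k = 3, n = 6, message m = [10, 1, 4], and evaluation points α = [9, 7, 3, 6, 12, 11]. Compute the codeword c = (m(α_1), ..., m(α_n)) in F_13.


c = [5, 5, 10, 4, 0, 11]

Message polynomial: m(x) = 10 + 1·x + 4·x^2 (mod 13).
For each evaluation point α_i, compute m(α_i) mod 13:
  α_1 = 9: Horner steps 4 → 11 → 5, so m(9) = 5.
  α_2 = 7: Horner steps 4 → 3 → 5, so m(7) = 5.
  α_3 = 3: Horner steps 4 → 0 → 10, so m(3) = 10.
  α_4 = 6: Horner steps 4 → 12 → 4, so m(6) = 4.
  α_5 = 12: Horner steps 4 → 10 → 0, so m(12) = 0.
  α_6 = 11: Horner steps 4 → 6 → 11, so m(11) = 11.
Codeword c = [5, 5, 10, 4, 0, 11] ∈ F_13^6.


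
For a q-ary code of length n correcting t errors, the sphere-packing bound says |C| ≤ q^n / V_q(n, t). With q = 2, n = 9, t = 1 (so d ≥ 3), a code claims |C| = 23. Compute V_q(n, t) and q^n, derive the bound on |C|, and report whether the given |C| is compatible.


V_q(n, t) = 10, q^n = 512, Hamming bound = 51, |C| = 23 ≤ bound (satisfied).

Step 1: Compute V_q(n, t) = Σ_{j=0}^1 C(n, j) (q−1)^j.
  j = 0: C(9,0)·(1)^0 = 1·1 = 1.
  j = 1: C(9,1)·(1)^1 = 9·1 = 9.
  V_q(n, t) = 1 + 9 = 10.
Step 2: q^n = 2^9 = 512.
Step 3: Hamming bound ⌊q^n / V_q(n,t)⌋ = ⌊512/10⌋ = 51.
Step 4: Compare |C| = 23 to 51: satisfied.
The claimed |C| lies below the Hamming bound.


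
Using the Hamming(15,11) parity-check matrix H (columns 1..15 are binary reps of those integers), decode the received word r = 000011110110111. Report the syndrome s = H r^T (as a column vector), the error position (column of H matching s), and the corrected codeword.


s = (0, 0, 0, 1)^T, error position = 1, corrected codeword c = 100011110110111

Compute s = H r^T mod 2 one row at a time:
  s_1 = 1 + 0 + 1 + 1 + 0 + 1 + 1 + 1 = 6 ≡ 0 (mod 2).
  s_2 = 0 + 1 + 1 + 1 + 0 + 1 + 1 + 1 = 6 ≡ 0 (mod 2).
  s_3 = 0 + 0 + 1 + 1 + 1 + 1 + 1 + 1 = 6 ≡ 0 (mod 2).
  s_4 = 0 + 0 + 1 + 1 + 0 + 1 + 1 + 1 = 5 ≡ 1 (mod 2).
s = (0, 0, 0, 1)^T — this equals column 1 of H (binary 0001), so error is at position 1.
Correct: flip bit 1 of r = 000011110110111 to get c = 100011110110111.


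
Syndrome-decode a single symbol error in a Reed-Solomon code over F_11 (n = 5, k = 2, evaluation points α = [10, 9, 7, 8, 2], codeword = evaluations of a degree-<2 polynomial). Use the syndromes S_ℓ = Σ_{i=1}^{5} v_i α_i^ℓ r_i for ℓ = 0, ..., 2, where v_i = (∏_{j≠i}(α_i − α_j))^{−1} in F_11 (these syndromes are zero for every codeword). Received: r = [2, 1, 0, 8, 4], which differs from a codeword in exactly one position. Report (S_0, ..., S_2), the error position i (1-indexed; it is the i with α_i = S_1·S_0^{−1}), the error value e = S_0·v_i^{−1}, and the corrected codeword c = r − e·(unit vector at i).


S = (5, 1, 9), error at position 2, error magnitude e = 7, c = [2, 5, 0, 8, 4].

Step 1: column multipliers v_i = (∏_{j≠i}(α_i − α_j))^{−1} mod 11.
  i = 1 (α = 10): (10−9)(10−7)(10−8)(10−2) = 1·3·2·8 = 48 ≡ 4, so v_1 = 4^{−1} = 3 (mod 11).
  i = 2 (α = 9): (9−10)(9−7)(9−8)(9−2) = (−1)·2·1·7 = −14 ≡ 8, so v_2 = 8^{−1} = 7 (mod 11).
  i = 3 (α = 7): (7−10)(7−9)(7−8)(7−2) = (−3)·(−2)·(−1)·5 = −30 ≡ 3, so v_3 = 3^{−1} = 4 (mod 11).
  i = 4 (α = 8): (8−10)(8−9)(8−7)(8−2) = (−2)·(−1)·1·6 = 12 ≡ 1, so v_4 = 1^{−1} = 1 (mod 11).
  i = 5 (α = 2): (2−10)(2−9)(2−7)(2−8) = (−8)·(−7)·(−5)·(−6) = 1680 ≡ 8, so v_5 = 8^{−1} = 7 (mod 11).
  v = [3, 7, 4, 1, 7].
Step 2: syndromes of r = [2, 1, 0, 8, 4] (all sums mod 11).
  S_0 = Σ v_i r_i = 3·2 + 7·1 + 4·0 + 1·8 + 7·4 = 49 ≡ 5.
  S_1 = Σ v_i α_i r_i = 3·10·2 + 7·9·1 + 4·7·0 + 1·8·8 + 7·2·4 = 243 ≡ 1.
  α_i^2 mod 11 = [1, 4, 5, 9, 4].
  S_2 = Σ v_i α_i^2 r_i = 3·1·2 + 7·4·1 + 4·5·0 + 1·9·8 + 7·4·4 = 218 ≡ 9.
  S = (5, 1, 9) ≠ 0, so r is not a codeword (an error is present).
Step 3: locate the error. For a single error e at position i, S_ℓ = v_i·e·α_i^ℓ, so α_err = S_1/S_0.
  S_0^{−1} = 5^{−1} = 9 (mod 11), so α_err = 1·9 = 9 ≡ 9 = α_2. Error position i = 2.
  Consistency check: S_2/S_1 = 9·1 = 9 ≡ 9 = α_err ✓ (single-error assumption holds).
Step 4: error magnitude e = S_0/v_2 = S_0·∏_{j≠2}(α_2 − α_j) = 5·8 = 40 ≡ 7 (mod 11).
Step 5: correct position 2: c_2 = r_2 − e = 1 − 7 ≡ 5 (mod 11). Hence c = [2, 5, 0, 8, 4].
  Check: interpolating c through the α_i gives m(x) = 10 + 8·x (degree < 2) with m(α_i) = c_i for every i, so c is indeed a codeword.


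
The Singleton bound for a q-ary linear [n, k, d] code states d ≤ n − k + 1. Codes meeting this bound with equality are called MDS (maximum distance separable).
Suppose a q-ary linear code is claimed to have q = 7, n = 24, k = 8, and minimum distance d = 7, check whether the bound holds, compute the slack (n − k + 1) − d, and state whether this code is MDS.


Singleton RHS = n − k + 1 = 17, slack = 10, bound satisfied, not MDS.

Singleton bound: d ≤ n − k + 1.
Here n = 24, k = 8, so n − k + 1 = 17.
Given d = 7, check d ≤ 17: YES.
Slack = (n − k + 1) − d = 10.
The code is NOT MDS (slack = 10 > 0).
Description: the claimed parameters are [24, 8, 7]_7; such a code would be non-MDS.


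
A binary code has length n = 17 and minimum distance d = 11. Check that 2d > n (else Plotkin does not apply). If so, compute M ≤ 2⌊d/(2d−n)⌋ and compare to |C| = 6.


Plotkin bound M ≤ 4; given |C| = 6 > bound (violated).

Check applicability: 2d = 22, n = 17.
2d − n = 5 > 0, so Plotkin applies.
Compute d/(2d−n) = 11/5 ≈ 2.2000.
⌊d/(2d−n)⌋ = 2.
Plotkin bound: M ≤ 2·2 = 4.
Given |C| = 6, check: VIOLATED.
This |C| is above the Plotkin bound, so no binary code with n = 17, d = 11 and 6 codewords exists.


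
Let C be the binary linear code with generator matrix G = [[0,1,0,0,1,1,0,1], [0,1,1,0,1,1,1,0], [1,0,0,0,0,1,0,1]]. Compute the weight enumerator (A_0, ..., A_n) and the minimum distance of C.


Weight distribution: A_0 = 1, A_3 = 3, A_4 = 2, A_5 = 1, A_6 = 1. Minimum distance d = 3.

Enumerate all 2^3 = 8 messages m ∈ F_2^3.
For each, compute codeword c = mG in F_2^8, then tally its weight.
  m = 000 → c = 00000000, weight = 0.
  m = 100 → c = 01001101, weight = 4.
  m = 010 → c = 01101110, weight = 5.
  m = 110 → c = 00100011, weight = 3.
  m = 001 → c = 10000101, weight = 3.
  m = 101 → c = 11001000, weight = 3.
  m = 011 → c = 11101011, weight = 6.
  m = 111 → c = 10100110, weight = 4.
Tally weights:
  weight 0: 1 codewords.
  weight 3: 3 codewords.
  weight 4: 2 codewords.
  weight 5: 1 codewords.
  weight 6: 1 codewords.
Minimum distance d = smallest w > 0 with A_w > 0 = 3.
Sanity: Σ A_w = 8 = 2^3 = 8 ✓.


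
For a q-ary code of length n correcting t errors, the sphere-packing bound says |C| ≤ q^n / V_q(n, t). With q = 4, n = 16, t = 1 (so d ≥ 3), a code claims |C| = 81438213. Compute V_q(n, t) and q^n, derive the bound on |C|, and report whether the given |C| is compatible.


V_q(n, t) = 49, q^n = 4294967296, Hamming bound = 87652393, |C| = 81438213 ≤ bound (satisfied).

Step 1: Compute V_q(n, t) = Σ_{j=0}^1 C(n, j) (q−1)^j.
  j = 0: C(16,0)·(3)^0 = 1·1 = 1.
  j = 1: C(16,1)·(3)^1 = 16·3 = 48.
  V_q(n, t) = 1 + 48 = 49.
Step 2: q^n = 4^16 = 4294967296.
Step 3: Hamming bound ⌊q^n / V_q(n,t)⌋ = ⌊4294967296/49⌋ = 87652393.
Step 4: Compare |C| = 81438213 to 87652393: satisfied.
The claimed |C| lies below the Hamming bound.


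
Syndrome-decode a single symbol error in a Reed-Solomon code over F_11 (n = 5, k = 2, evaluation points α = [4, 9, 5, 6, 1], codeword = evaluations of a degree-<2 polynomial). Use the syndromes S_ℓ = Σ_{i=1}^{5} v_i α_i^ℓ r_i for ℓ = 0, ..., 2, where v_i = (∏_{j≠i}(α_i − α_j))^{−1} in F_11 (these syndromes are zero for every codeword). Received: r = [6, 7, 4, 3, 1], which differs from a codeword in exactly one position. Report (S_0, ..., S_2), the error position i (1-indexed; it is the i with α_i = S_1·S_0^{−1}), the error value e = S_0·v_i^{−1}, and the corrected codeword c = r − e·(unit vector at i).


S = (4, 2, 1), error at position 4, error magnitude e = 1, c = [6, 7, 4, 2, 1].

Step 1: column multipliers v_i = (∏_{j≠i}(α_i − α_j))^{−1} mod 11.
  i = 1 (α = 4): (4−9)(4−5)(4−6)(4−1) = (−5)·(−1)·(−2)·3 = −30 ≡ 3, so v_1 = 3^{−1} = 4 (mod 11).
  i = 2 (α = 9): (9−4)(9−5)(9−6)(9−1) = 5·4·3·8 = 480 ≡ 7, so v_2 = 7^{−1} = 8 (mod 11).
  i = 3 (α = 5): (5−4)(5−9)(5−6)(5−1) = 1·(−4)·(−1)·4 = 16 ≡ 5, so v_3 = 5^{−1} = 9 (mod 11).
  i = 4 (α = 6): (6−4)(6−9)(6−5)(6−1) = 2·(−3)·1·5 = −30 ≡ 3, so v_4 = 3^{−1} = 4 (mod 11).
  i = 5 (α = 1): (1−4)(1−9)(1−5)(1−6) = (−3)·(−8)·(−4)·(−5) = 480 ≡ 7, so v_5 = 7^{−1} = 8 (mod 11).
  v = [4, 8, 9, 4, 8].
Step 2: syndromes of r = [6, 7, 4, 3, 1] (all sums mod 11).
  S_0 = Σ v_i r_i = 4·6 + 8·7 + 9·4 + 4·3 + 8·1 = 136 ≡ 4.
  S_1 = Σ v_i α_i r_i = 4·4·6 + 8·9·7 + 9·5·4 + 4·6·3 + 8·1·1 = 860 ≡ 2.
  α_i^2 mod 11 = [5, 4, 3, 3, 1].
  S_2 = Σ v_i α_i^2 r_i = 4·5·6 + 8·4·7 + 9·3·4 + 4·3·3 + 8·1·1 = 496 ≡ 1.
  S = (4, 2, 1) ≠ 0, so r is not a codeword (an error is present).
Step 3: locate the error. For a single error e at position i, S_ℓ = v_i·e·α_i^ℓ, so α_err = S_1/S_0.
  S_0^{−1} = 4^{−1} = 3 (mod 11), so α_err = 2·3 = 6 ≡ 6 = α_4. Error position i = 4.
  Consistency check: S_2/S_1 = 1·6 = 6 ≡ 6 = α_err ✓ (single-error assumption holds).
Step 4: error magnitude e = S_0/v_4 = S_0·∏_{j≠4}(α_4 − α_j) = 4·3 = 12 ≡ 1 (mod 11).
Step 5: correct position 4: c_4 = r_4 − e = 3 − 1 ≡ 2 (mod 11). Hence c = [6, 7, 4, 2, 1].
  Check: interpolating c through the α_i gives m(x) = 3 + 9·x (degree < 2) with m(α_i) = c_i for every i, so c is indeed a codeword.


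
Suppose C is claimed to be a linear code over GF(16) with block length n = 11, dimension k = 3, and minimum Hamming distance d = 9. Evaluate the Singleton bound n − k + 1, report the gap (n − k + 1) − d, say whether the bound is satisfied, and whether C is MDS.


Singleton RHS = n − k + 1 = 9, slack = 0, bound satisfied, MDS.

Singleton bound: d ≤ n − k + 1.
Here n = 11, k = 3, so n − k + 1 = 9.
Given d = 9, check d ≤ 9: YES.
Slack = (n − k + 1) − d = 0.
The code is MDS (slack = 0).
Description: the claimed parameters are [11, 3, 9]_16; such a code would be MDS (meets Singleton bound).


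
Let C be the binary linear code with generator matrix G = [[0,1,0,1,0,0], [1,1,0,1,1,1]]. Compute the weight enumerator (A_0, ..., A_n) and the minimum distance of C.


Weight distribution: A_0 = 1, A_2 = 1, A_3 = 1, A_5 = 1. Minimum distance d = 2.

Enumerate all 2^2 = 4 messages m ∈ F_2^2.
For each, compute codeword c = mG in F_2^6, then tally its weight.
  m = 00 → c = 000000, weight = 0.
  m = 10 → c = 010100, weight = 2.
  m = 01 → c = 110111, weight = 5.
  m = 11 → c = 100011, weight = 3.
Tally weights:
  weight 0: 1 codewords.
  weight 2: 1 codewords.
  weight 3: 1 codewords.
  weight 5: 1 codewords.
Minimum distance d = smallest w > 0 with A_w > 0 = 2.
Sanity: Σ A_w = 4 = 2^2 = 4 ✓.


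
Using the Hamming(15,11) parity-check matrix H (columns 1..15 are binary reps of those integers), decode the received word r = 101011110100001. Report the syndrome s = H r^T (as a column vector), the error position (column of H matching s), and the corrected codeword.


s = (1, 0, 1, 1)^T, error position = 11, corrected codeword c = 101011110110001

Compute s = H r^T mod 2 one row at a time:
  s_1 = 1 + 0 + 1 + 0 + 0 + 0 + 0 + 1 = 3 ≡ 1 (mod 2).
  s_2 = 0 + 1 + 1 + 1 + 0 + 0 + 0 + 1 = 4 ≡ 0 (mod 2).
  s_3 = 0 + 1 + 1 + 1 + 1 + 0 + 0 + 1 = 5 ≡ 1 (mod 2).
  s_4 = 1 + 1 + 1 + 1 + 0 + 0 + 0 + 1 = 5 ≡ 1 (mod 2).
s = (1, 0, 1, 1)^T — this equals column 11 of H (binary 1011), so error is at position 11.
Correct: flip bit 11 of r = 101011110100001 to get c = 101011110110001.


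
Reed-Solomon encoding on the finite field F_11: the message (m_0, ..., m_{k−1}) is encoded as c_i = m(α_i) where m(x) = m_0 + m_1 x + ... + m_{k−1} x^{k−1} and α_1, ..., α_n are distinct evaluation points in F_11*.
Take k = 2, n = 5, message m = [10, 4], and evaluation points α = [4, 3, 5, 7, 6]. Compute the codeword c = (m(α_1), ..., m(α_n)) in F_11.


c = [4, 0, 8, 5, 1]

Message polynomial: m(x) = 10 + 4·x (mod 11).
For each evaluation point α_i, compute m(α_i) mod 11:
  α_1 = 4: Horner steps 4 → 4, so m(4) = 4.
  α_2 = 3: Horner steps 4 → 0, so m(3) = 0.
  α_3 = 5: Horner steps 4 → 8, so m(5) = 8.
  α_4 = 7: Horner steps 4 → 5, so m(7) = 5.
  α_5 = 6: Horner steps 4 → 1, so m(6) = 1.
Codeword c = [4, 0, 8, 5, 1] ∈ F_11^5.


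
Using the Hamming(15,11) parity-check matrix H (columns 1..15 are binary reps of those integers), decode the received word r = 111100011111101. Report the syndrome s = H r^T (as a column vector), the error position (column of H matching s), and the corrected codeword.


s = (1, 0, 1, 0)^T, error position = 10, corrected codeword c = 111100011011101

Compute s = H r^T mod 2 one row at a time:
  s_1 = 1 + 1 + 1 + 1 + 1 + 1 + 0 + 1 = 7 ≡ 1 (mod 2).
  s_2 = 1 + 0 + 0 + 0 + 1 + 1 + 0 + 1 = 4 ≡ 0 (mod 2).
  s_3 = 1 + 1 + 0 + 0 + 1 + 1 + 0 + 1 = 5 ≡ 1 (mod 2).
  s_4 = 1 + 1 + 0 + 0 + 1 + 1 + 1 + 1 = 6 ≡ 0 (mod 2).
s = (1, 0, 1, 0)^T — this equals column 10 of H (binary 1010), so error is at position 10.
Correct: flip bit 10 of r = 111100011111101 to get c = 111100011011101.


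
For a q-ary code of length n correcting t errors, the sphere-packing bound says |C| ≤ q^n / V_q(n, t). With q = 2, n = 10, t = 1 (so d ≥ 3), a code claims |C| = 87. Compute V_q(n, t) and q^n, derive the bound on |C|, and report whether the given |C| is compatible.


V_q(n, t) = 11, q^n = 1024, Hamming bound = 93, |C| = 87 ≤ bound (satisfied).

Step 1: Compute V_q(n, t) = Σ_{j=0}^1 C(n, j) (q−1)^j.
  j = 0: C(10,0)·(1)^0 = 1·1 = 1.
  j = 1: C(10,1)·(1)^1 = 10·1 = 10.
  V_q(n, t) = 1 + 10 = 11.
Step 2: q^n = 2^10 = 1024.
Step 3: Hamming bound ⌊q^n / V_q(n,t)⌋ = ⌊1024/11⌋ = 93.
Step 4: Compare |C| = 87 to 93: satisfied.
The claimed |C| lies below the Hamming bound.


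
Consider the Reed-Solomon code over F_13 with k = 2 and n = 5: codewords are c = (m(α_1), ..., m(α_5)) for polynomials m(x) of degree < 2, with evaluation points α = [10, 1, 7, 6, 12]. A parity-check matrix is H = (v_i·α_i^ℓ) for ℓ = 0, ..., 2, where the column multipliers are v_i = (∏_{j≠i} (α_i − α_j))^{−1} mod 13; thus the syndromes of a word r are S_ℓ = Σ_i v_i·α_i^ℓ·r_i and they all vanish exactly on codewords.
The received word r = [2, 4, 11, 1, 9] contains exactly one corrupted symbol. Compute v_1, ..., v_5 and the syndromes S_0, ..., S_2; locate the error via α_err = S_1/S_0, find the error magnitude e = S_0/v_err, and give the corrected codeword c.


S = (11, 11, 11), error at position 2, error magnitude e = 1, c = [2, 3, 11, 1, 9].

Step 1: column multipliers v_i = (∏_{j≠i}(α_i − α_j))^{−1} mod 13.
  i = 1 (α = 10): (10−1)(10−7)(10−6)(10−12) = 9·3·4·(−2) = −216 ≡ 5, so v_1 = 5^{−1} = 8 (mod 13).
  i = 2 (α = 1): (1−10)(1−7)(1−6)(1−12) = (−9)·(−6)·(−5)·(−11) = 2970 ≡ 6, so v_2 = 6^{−1} = 11 (mod 13).
  i = 3 (α = 7): (7−10)(7−1)(7−6)(7−12) = (−3)·6·1·(−5) = 90 ≡ 12, so v_3 = 12^{−1} = 12 (mod 13).
  i = 4 (α = 6): (6−10)(6−1)(6−7)(6−12) = (−4)·5·(−1)·(−6) = −120 ≡ 10, so v_4 = 10^{−1} = 4 (mod 13).
  i = 5 (α = 12): (12−10)(12−1)(12−7)(12−6) = 2·11·5·6 = 660 ≡ 10, so v_5 = 10^{−1} = 4 (mod 13).
  v = [8, 11, 12, 4, 4].
Step 2: syndromes of r = [2, 4, 11, 1, 9] (all sums mod 13).
  S_0 = Σ v_i r_i = 8·2 + 11·4 + 12·11 + 4·1 + 4·9 = 232 ≡ 11.
  S_1 = Σ v_i α_i r_i = 8·10·2 + 11·1·4 + 12·7·11 + 4·6·1 + 4·12·9 = 1584 ≡ 11.
  α_i^2 mod 13 = [9, 1, 10, 10, 1].
  S_2 = Σ v_i α_i^2 r_i = 8·9·2 + 11·1·4 + 12·10·11 + 4·10·1 + 4·1·9 = 1584 ≡ 11.
  S = (11, 11, 11) ≠ 0, so r is not a codeword (an error is present).
Step 3: locate the error. For a single error e at position i, S_ℓ = v_i·e·α_i^ℓ, so α_err = S_1/S_0.
  S_0^{−1} = 11^{−1} = 6 (mod 13), so α_err = 11·6 = 66 ≡ 1 = α_2. Error position i = 2.
  Consistency check: S_2/S_1 = 11·6 = 66 ≡ 1 = α_err ✓ (single-error assumption holds).
Step 4: error magnitude e = S_0/v_2 = S_0·∏_{j≠2}(α_2 − α_j) = 11·6 = 66 ≡ 1 (mod 13).
Step 5: correct position 2: c_2 = r_2 − e = 4 − 1 ≡ 3 (mod 13). Hence c = [2, 3, 11, 1, 9].
  Check: interpolating c through the α_i gives m(x) = 6 + 10·x (degree < 2) with m(α_i) = c_i for every i, so c is indeed a codeword.


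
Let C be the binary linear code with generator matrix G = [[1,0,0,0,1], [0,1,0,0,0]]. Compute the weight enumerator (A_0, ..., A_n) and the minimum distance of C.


Weight distribution: A_0 = 1, A_1 = 1, A_2 = 1, A_3 = 1. Minimum distance d = 1.

Enumerate all 2^2 = 4 messages m ∈ F_2^2.
For each, compute codeword c = mG in F_2^5, then tally its weight.
  m = 00 → c = 00000, weight = 0.
  m = 10 → c = 10001, weight = 2.
  m = 01 → c = 01000, weight = 1.
  m = 11 → c = 11001, weight = 3.
Tally weights:
  weight 0: 1 codewords.
  weight 1: 1 codewords.
  weight 2: 1 codewords.
  weight 3: 1 codewords.
Minimum distance d = smallest w > 0 with A_w > 0 = 1.
Sanity: Σ A_w = 4 = 2^2 = 4 ✓.


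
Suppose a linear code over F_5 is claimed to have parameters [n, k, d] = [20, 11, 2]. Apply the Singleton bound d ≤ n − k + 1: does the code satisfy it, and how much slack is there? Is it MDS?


Singleton RHS = n − k + 1 = 10, slack = 8, bound satisfied, not MDS.

Singleton bound: d ≤ n − k + 1.
Here n = 20, k = 11, so n − k + 1 = 10.
Given d = 2, check d ≤ 10: YES.
Slack = (n − k + 1) − d = 8.
The code is NOT MDS (slack = 8 > 0).
Description: the claimed parameters are [20, 11, 2]_5; such a code would be non-MDS.


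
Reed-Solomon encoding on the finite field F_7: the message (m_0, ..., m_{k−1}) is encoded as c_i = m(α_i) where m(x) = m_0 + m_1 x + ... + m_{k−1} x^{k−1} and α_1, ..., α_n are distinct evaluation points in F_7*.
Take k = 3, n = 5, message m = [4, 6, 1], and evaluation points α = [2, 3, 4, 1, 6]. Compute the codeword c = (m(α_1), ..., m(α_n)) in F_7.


c = [6, 3, 2, 4, 6]

Message polynomial: m(x) = 4 + 6·x + 1·x^2 (mod 7).
For each evaluation point α_i, compute m(α_i) mod 7:
  α_1 = 2: Horner steps 1 → 1 → 6, so m(2) = 6.
  α_2 = 3: Horner steps 1 → 2 → 3, so m(3) = 3.
  α_3 = 4: Horner steps 1 → 3 → 2, so m(4) = 2.
  α_4 = 1: Horner steps 1 → 0 → 4, so m(1) = 4.
  α_5 = 6: Horner steps 1 → 5 → 6, so m(6) = 6.
Codeword c = [6, 3, 2, 4, 6] ∈ F_7^5.


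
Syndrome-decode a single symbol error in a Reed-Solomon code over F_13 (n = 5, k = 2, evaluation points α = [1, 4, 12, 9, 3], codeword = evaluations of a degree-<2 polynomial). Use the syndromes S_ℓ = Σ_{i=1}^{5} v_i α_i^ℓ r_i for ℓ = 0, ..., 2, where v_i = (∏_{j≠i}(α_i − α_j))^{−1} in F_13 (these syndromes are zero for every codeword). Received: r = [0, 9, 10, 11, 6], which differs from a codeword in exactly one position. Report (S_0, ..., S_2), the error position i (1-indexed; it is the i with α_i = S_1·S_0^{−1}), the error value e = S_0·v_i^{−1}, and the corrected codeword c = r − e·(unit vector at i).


S = (12, 1, 12), error at position 3, error magnitude e = 3, c = [0, 9, 7, 11, 6].

Step 1: column multipliers v_i = (∏_{j≠i}(α_i − α_j))^{−1} mod 13.
  i = 1 (α = 1): (1−4)(1−12)(1−9)(1−3) = (−3)·(−11)·(−8)·(−2) = 528 ≡ 8, so v_1 = 8^{−1} = 5 (mod 13).
  i = 2 (α = 4): (4−1)(4−12)(4−9)(4−3) = 3·(−8)·(−5)·1 = 120 ≡ 3, so v_2 = 3^{−1} = 9 (mod 13).
  i = 3 (α = 12): (12−1)(12−4)(12−9)(12−3) = 11·8·3·9 = 2376 ≡ 10, so v_3 = 10^{−1} = 4 (mod 13).
  i = 4 (α = 9): (9−1)(9−4)(9−12)(9−3) = 8·5·(−3)·6 = −720 ≡ 8, so v_4 = 8^{−1} = 5 (mod 13).
  i = 5 (α = 3): (3−1)(3−4)(3−12)(3−9) = 2·(−1)·(−9)·(−6) = −108 ≡ 9, so v_5 = 9^{−1} = 3 (mod 13).
  v = [5, 9, 4, 5, 3].
Step 2: syndromes of r = [0, 9, 10, 11, 6] (all sums mod 13).
  S_0 = Σ v_i r_i = 5·0 + 9·9 + 4·10 + 5·11 + 3·6 = 194 ≡ 12.
  S_1 = Σ v_i α_i r_i = 5·1·0 + 9·4·9 + 4·12·10 + 5·9·11 + 3·3·6 = 1353 ≡ 1.
  α_i^2 mod 13 = [1, 3, 1, 3, 9].
  S_2 = Σ v_i α_i^2 r_i = 5·1·0 + 9·3·9 + 4·1·10 + 5·3·11 + 3·9·6 = 610 ≡ 12.
  S = (12, 1, 12) ≠ 0, so r is not a codeword (an error is present).
Step 3: locate the error. For a single error e at position i, S_ℓ = v_i·e·α_i^ℓ, so α_err = S_1/S_0.
  S_0^{−1} = 12^{−1} = 12 (mod 13), so α_err = 1·12 = 12 ≡ 12 = α_3. Error position i = 3.
  Consistency check: S_2/S_1 = 12·1 = 12 ≡ 12 = α_err ✓ (single-error assumption holds).
Step 4: error magnitude e = S_0/v_3 = S_0·∏_{j≠3}(α_3 − α_j) = 12·10 = 120 ≡ 3 (mod 13).
Step 5: correct position 3: c_3 = r_3 − e = 10 − 3 ≡ 7 (mod 13). Hence c = [0, 9, 7, 11, 6].
  Check: interpolating c through the α_i gives m(x) = 10 + 3·x (degree < 2) with m(α_i) = c_i for every i, so c is indeed a codeword.


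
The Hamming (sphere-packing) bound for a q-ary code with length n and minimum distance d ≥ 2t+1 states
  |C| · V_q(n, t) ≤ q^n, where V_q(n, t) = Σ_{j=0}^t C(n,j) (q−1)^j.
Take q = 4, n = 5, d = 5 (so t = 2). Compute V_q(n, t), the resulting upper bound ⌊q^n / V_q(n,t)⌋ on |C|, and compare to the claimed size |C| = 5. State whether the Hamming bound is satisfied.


V_q(n, t) = 106, q^n = 1024, Hamming bound = 9, |C| = 5 ≤ bound (satisfied).

Step 1: Compute V_q(n, t) = Σ_{j=0}^2 C(n, j) (q−1)^j.
  j = 0: C(5,0)·(3)^0 = 1·1 = 1.
  j = 1: C(5,1)·(3)^1 = 5·3 = 15.
  j = 2: C(5,2)·(3)^2 = 10·9 = 90.
  V_q(n, t) = 1 + 15 + 90 = 106.
Step 2: q^n = 4^5 = 1024.
Step 3: Hamming bound ⌊q^n / V_q(n,t)⌋ = ⌊1024/106⌋ = 9.
Step 4: Compare |C| = 5 to 9: satisfied.
The claimed |C| lies below the Hamming bound.


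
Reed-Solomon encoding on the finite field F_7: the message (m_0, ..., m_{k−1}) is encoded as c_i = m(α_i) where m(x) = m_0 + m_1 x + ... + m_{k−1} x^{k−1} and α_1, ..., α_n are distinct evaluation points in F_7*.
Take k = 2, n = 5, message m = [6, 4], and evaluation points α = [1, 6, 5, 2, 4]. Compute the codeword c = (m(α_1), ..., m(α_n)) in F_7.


c = [3, 2, 5, 0, 1]

Message polynomial: m(x) = 6 + 4·x (mod 7).
For each evaluation point α_i, compute m(α_i) mod 7:
  α_1 = 1: Horner steps 4 → 3, so m(1) = 3.
  α_2 = 6: Horner steps 4 → 2, so m(6) = 2.
  α_3 = 5: Horner steps 4 → 5, so m(5) = 5.
  α_4 = 2: Horner steps 4 → 0, so m(2) = 0.
  α_5 = 4: Horner steps 4 → 1, so m(4) = 1.
Codeword c = [3, 2, 5, 0, 1] ∈ F_7^5.


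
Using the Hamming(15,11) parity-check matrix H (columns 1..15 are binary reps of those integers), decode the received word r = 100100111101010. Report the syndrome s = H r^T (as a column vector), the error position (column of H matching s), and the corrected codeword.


s = (1, 0, 1, 1)^T, error position = 11, corrected codeword c = 100100111111010

Compute s = H r^T mod 2 one row at a time:
  s_1 = 1 + 1 + 1 + 0 + 1 + 0 + 1 + 0 = 5 ≡ 1 (mod 2).
  s_2 = 1 + 0 + 0 + 1 + 1 + 0 + 1 + 0 = 4 ≡ 0 (mod 2).
  s_3 = 0 + 0 + 0 + 1 + 1 + 0 + 1 + 0 = 3 ≡ 1 (mod 2).
  s_4 = 1 + 0 + 0 + 1 + 1 + 0 + 0 + 0 = 3 ≡ 1 (mod 2).
s = (1, 0, 1, 1)^T — this equals column 11 of H (binary 1011), so error is at position 11.
Correct: flip bit 11 of r = 100100111101010 to get c = 100100111111010.


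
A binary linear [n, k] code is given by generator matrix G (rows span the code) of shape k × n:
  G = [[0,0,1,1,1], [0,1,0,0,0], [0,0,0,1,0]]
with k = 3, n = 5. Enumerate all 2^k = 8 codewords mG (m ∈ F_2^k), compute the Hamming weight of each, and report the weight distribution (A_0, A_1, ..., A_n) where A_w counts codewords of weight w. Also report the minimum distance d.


Weight distribution: A_0 = 1, A_1 = 2, A_2 = 2, A_3 = 2, A_4 = 1. Minimum distance d = 1.

Enumerate all 2^3 = 8 messages m ∈ F_2^3.
For each, compute codeword c = mG in F_2^5, then tally its weight.
  m = 000 → c = 00000, weight = 0.
  m = 100 → c = 00111, weight = 3.
  m = 010 → c = 01000, weight = 1.
  m = 110 → c = 01111, weight = 4.
  m = 001 → c = 00010, weight = 1.
  m = 101 → c = 00101, weight = 2.
  m = 011 → c = 01010, weight = 2.
  m = 111 → c = 01101, weight = 3.
Tally weights:
  weight 0: 1 codewords.
  weight 1: 2 codewords.
  weight 2: 2 codewords.
  weight 3: 2 codewords.
  weight 4: 1 codewords.
Minimum distance d = smallest w > 0 with A_w > 0 = 1.
Sanity: Σ A_w = 8 = 2^3 = 8 ✓.


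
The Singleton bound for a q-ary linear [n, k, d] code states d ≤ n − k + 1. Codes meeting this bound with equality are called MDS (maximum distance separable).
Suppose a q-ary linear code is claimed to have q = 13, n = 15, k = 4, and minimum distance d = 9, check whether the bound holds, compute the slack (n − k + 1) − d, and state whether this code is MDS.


Singleton RHS = n − k + 1 = 12, slack = 3, bound satisfied, not MDS.

Singleton bound: d ≤ n − k + 1.
Here n = 15, k = 4, so n − k + 1 = 12.
Given d = 9, check d ≤ 12: YES.
Slack = (n − k + 1) − d = 3.
The code is NOT MDS (slack = 3 > 0).
Description: the claimed parameters are [15, 4, 9]_13; such a code would be non-MDS.


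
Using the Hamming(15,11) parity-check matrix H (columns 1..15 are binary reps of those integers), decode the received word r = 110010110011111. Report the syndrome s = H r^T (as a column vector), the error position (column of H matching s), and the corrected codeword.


s = (0, 0, 1, 0)^T, error position = 2, corrected codeword c = 100010110011111

Compute s = H r^T mod 2 one row at a time:
  s_1 = 1 + 0 + 0 + 1 + 1 + 1 + 1 + 1 = 6 ≡ 0 (mod 2).
  s_2 = 0 + 1 + 0 + 1 + 1 + 1 + 1 + 1 = 6 ≡ 0 (mod 2).
  s_3 = 1 + 0 + 0 + 1 + 0 + 1 + 1 + 1 = 5 ≡ 1 (mod 2).
  s_4 = 1 + 0 + 1 + 1 + 0 + 1 + 1 + 1 = 6 ≡ 0 (mod 2).
s = (0, 0, 1, 0)^T — this equals column 2 of H (binary 0010), so error is at position 2.
Correct: flip bit 2 of r = 110010110011111 to get c = 100010110011111.


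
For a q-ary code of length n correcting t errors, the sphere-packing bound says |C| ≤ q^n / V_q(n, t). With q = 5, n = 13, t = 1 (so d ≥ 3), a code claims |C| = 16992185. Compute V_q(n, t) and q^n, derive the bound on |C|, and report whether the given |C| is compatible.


V_q(n, t) = 53, q^n = 1220703125, Hamming bound = 23032134, |C| = 16992185 ≤ bound (satisfied).

Step 1: Compute V_q(n, t) = Σ_{j=0}^1 C(n, j) (q−1)^j.
  j = 0: C(13,0)·(4)^0 = 1·1 = 1.
  j = 1: C(13,1)·(4)^1 = 13·4 = 52.
  V_q(n, t) = 1 + 52 = 53.
Step 2: q^n = 5^13 = 1220703125.
Step 3: Hamming bound ⌊q^n / V_q(n,t)⌋ = ⌊1220703125/53⌋ = 23032134.
Step 4: Compare |C| = 16992185 to 23032134: satisfied.
The claimed |C| lies below the Hamming bound.


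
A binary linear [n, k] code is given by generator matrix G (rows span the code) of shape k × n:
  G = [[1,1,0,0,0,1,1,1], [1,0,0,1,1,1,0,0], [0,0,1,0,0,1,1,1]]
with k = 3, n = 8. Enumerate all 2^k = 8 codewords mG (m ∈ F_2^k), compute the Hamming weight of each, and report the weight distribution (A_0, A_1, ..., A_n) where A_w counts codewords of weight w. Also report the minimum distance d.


Weight distribution: A_0 = 1, A_3 = 1, A_4 = 2, A_5 = 3, A_6 = 1. Minimum distance d = 3.

Enumerate all 2^3 = 8 messages m ∈ F_2^3.
For each, compute codeword c = mG in F_2^8, then tally its weight.
  m = 000 → c = 00000000, weight = 0.
  m = 100 → c = 11000111, weight = 5.
  m = 010 → c = 10011100, weight = 4.
  m = 110 → c = 01011011, weight = 5.
  m = 001 → c = 00100111, weight = 4.
  m = 101 → c = 11100000, weight = 3.
  m = 011 → c = 10111011, weight = 6.
  m = 111 → c = 01111100, weight = 5.
Tally weights:
  weight 0: 1 codewords.
  weight 3: 1 codewords.
  weight 4: 2 codewords.
  weight 5: 3 codewords.
  weight 6: 1 codewords.
Minimum distance d = smallest w > 0 with A_w > 0 = 3.
Sanity: Σ A_w = 8 = 2^3 = 8 ✓.


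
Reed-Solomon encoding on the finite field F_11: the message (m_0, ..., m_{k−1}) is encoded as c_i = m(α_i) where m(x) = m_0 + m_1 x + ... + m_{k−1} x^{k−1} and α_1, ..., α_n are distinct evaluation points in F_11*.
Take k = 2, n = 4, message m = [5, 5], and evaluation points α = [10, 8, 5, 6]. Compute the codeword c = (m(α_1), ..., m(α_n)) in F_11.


c = [0, 1, 8, 2]

Message polynomial: m(x) = 5 + 5·x (mod 11).
For each evaluation point α_i, compute m(α_i) mod 11:
  α_1 = 10: Horner steps 5 → 0, so m(10) = 0.
  α_2 = 8: Horner steps 5 → 1, so m(8) = 1.
  α_3 = 5: Horner steps 5 → 8, so m(5) = 8.
  α_4 = 6: Horner steps 5 → 2, so m(6) = 2.
Codeword c = [0, 1, 8, 2] ∈ F_11^4.


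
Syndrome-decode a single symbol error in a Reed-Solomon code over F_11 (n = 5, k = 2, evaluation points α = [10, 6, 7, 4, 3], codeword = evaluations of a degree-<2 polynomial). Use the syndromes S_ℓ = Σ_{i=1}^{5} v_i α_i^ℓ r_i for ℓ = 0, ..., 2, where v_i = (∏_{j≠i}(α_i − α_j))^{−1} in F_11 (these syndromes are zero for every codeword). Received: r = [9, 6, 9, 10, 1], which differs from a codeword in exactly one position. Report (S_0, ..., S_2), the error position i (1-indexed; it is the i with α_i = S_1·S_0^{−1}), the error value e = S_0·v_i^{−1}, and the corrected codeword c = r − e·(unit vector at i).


S = (2, 3, 10), error at position 3, error magnitude e = 5, c = [9, 6, 4, 10, 1].

Step 1: column multipliers v_i = (∏_{j≠i}(α_i − α_j))^{−1} mod 11.
  i = 1 (α = 10): (10−6)(10−7)(10−4)(10−3) = 4·3·6·7 = 504 ≡ 9, so v_1 = 9^{−1} = 5 (mod 11).
  i = 2 (α = 6): (6−10)(6−7)(6−4)(6−3) = (−4)·(−1)·2·3 = 24 ≡ 2, so v_2 = 2^{−1} = 6 (mod 11).
  i = 3 (α = 7): (7−10)(7−6)(7−4)(7−3) = (−3)·1·3·4 = −36 ≡ 8, so v_3 = 8^{−1} = 7 (mod 11).
  i = 4 (α = 4): (4−10)(4−6)(4−7)(4−3) = (−6)·(−2)·(−3)·1 = −36 ≡ 8, so v_4 = 8^{−1} = 7 (mod 11).
  i = 5 (α = 3): (3−10)(3−6)(3−7)(3−4) = (−7)·(−3)·(−4)·(−1) = 84 ≡ 7, so v_5 = 7^{−1} = 8 (mod 11).
  v = [5, 6, 7, 7, 8].
Step 2: syndromes of r = [9, 6, 9, 10, 1] (all sums mod 11).
  S_0 = Σ v_i r_i = 5·9 + 6·6 + 7·9 + 7·10 + 8·1 = 222 ≡ 2.
  S_1 = Σ v_i α_i r_i = 5·10·9 + 6·6·6 + 7·7·9 + 7·4·10 + 8·3·1 = 1411 ≡ 3.
  α_i^2 mod 11 = [1, 3, 5, 5, 9].
  S_2 = Σ v_i α_i^2 r_i = 5·1·9 + 6·3·6 + 7·5·9 + 7·5·10 + 8·9·1 = 890 ≡ 10.
  S = (2, 3, 10) ≠ 0, so r is not a codeword (an error is present).
Step 3: locate the error. For a single error e at position i, S_ℓ = v_i·e·α_i^ℓ, so α_err = S_1/S_0.
  S_0^{−1} = 2^{−1} = 6 (mod 11), so α_err = 3·6 = 18 ≡ 7 = α_3. Error position i = 3.
  Consistency check: S_2/S_1 = 10·4 = 40 ≡ 7 = α_err ✓ (single-error assumption holds).
Step 4: error magnitude e = S_0/v_3 = S_0·∏_{j≠3}(α_3 − α_j) = 2·8 = 16 ≡ 5 (mod 11).
Step 5: correct position 3: c_3 = r_3 − e = 9 − 5 ≡ 4 (mod 11). Hence c = [9, 6, 4, 10, 1].
  Check: interpolating c through the α_i gives m(x) = 7 + 9·x (degree < 2) with m(α_i) = c_i for every i, so c is indeed a codeword.


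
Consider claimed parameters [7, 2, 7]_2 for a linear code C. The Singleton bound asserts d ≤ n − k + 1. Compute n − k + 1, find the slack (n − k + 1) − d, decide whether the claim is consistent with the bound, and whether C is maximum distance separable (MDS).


Singleton RHS = n − k + 1 = 6, slack = -1, bound violated (no such code; not MDS).

Singleton bound: d ≤ n − k + 1.
Here n = 7, k = 2, so n − k + 1 = 6.
Given d = 7, check d ≤ 6: NO.
Slack = (n − k + 1) − d = -1.
The slack is negative: d = 7 exceeds n − k + 1 = 6 by 1, so the Singleton bound is violated and no linear [7, 2, 7]_2 code can exist. In particular it is not MDS (MDS requires d = n − k + 1 exactly).
Description: the claimed parameters are [7, 2, 7]_2; such a code would be impossible (violates the Singleton bound).


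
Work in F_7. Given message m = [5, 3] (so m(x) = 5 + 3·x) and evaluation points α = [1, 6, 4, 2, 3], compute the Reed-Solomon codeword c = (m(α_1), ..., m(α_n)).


c = [1, 2, 3, 4, 0]

Message polynomial: m(x) = 5 + 3·x (mod 7).
For each evaluation point α_i, compute m(α_i) mod 7:
  α_1 = 1: Horner steps 3 → 1, so m(1) = 1.
  α_2 = 6: Horner steps 3 → 2, so m(6) = 2.
  α_3 = 4: Horner steps 3 → 3, so m(4) = 3.
  α_4 = 2: Horner steps 3 → 4, so m(2) = 4.
  α_5 = 3: Horner steps 3 → 0, so m(3) = 0.
Codeword c = [1, 2, 3, 4, 0] ∈ F_7^5.


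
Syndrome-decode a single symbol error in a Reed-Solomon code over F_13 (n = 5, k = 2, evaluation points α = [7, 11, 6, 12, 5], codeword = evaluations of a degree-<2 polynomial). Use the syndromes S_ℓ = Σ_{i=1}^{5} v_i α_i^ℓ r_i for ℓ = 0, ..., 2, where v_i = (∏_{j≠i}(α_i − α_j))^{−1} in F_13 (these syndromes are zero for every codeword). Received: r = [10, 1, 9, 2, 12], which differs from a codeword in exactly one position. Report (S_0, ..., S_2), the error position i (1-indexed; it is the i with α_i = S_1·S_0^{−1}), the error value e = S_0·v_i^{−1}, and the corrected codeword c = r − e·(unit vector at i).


S = (5, 12, 8), error at position 5, error magnitude e = 4, c = [10, 1, 9, 2, 8].

Step 1: column multipliers v_i = (∏_{j≠i}(α_i − α_j))^{−1} mod 13.
  i = 1 (α = 7): (7−11)(7−6)(7−12)(7−5) = (−4)·1·(−5)·2 = 40 ≡ 1, so v_1 = 1^{−1} = 1 (mod 13).
  i = 2 (α = 11): (11−7)(11−6)(11−12)(11−5) = 4·5·(−1)·6 = −120 ≡ 10, so v_2 = 10^{−1} = 4 (mod 13).
  i = 3 (α = 6): (6−7)(6−11)(6−12)(6−5) = (−1)·(−5)·(−6)·1 = −30 ≡ 9, so v_3 = 9^{−1} = 3 (mod 13).
  i = 4 (α = 12): (12−7)(12−11)(12−6)(12−5) = 5·1·6·7 = 210 ≡ 2, so v_4 = 2^{−1} = 7 (mod 13).
  i = 5 (α = 5): (5−7)(5−11)(5−6)(5−12) = (−2)·(−6)·(−1)·(−7) = 84 ≡ 6, so v_5 = 6^{−1} = 11 (mod 13).
  v = [1, 4, 3, 7, 11].
Step 2: syndromes of r = [10, 1, 9, 2, 12] (all sums mod 13).
  S_0 = Σ v_i r_i = 1·10 + 4·1 + 3·9 + 7·2 + 11·12 = 187 ≡ 5.
  S_1 = Σ v_i α_i r_i = 1·7·10 + 4·11·1 + 3·6·9 + 7·12·2 + 11·5·12 = 1104 ≡ 12.
  α_i^2 mod 13 = [10, 4, 10, 1, 12].
  S_2 = Σ v_i α_i^2 r_i = 1·10·10 + 4·4·1 + 3·10·9 + 7·1·2 + 11·12·12 = 1984 ≡ 8.
  S = (5, 12, 8) ≠ 0, so r is not a codeword (an error is present).
Step 3: locate the error. For a single error e at position i, S_ℓ = v_i·e·α_i^ℓ, so α_err = S_1/S_0.
  S_0^{−1} = 5^{−1} = 8 (mod 13), so α_err = 12·8 = 96 ≡ 5 = α_5. Error position i = 5.
  Consistency check: S_2/S_1 = 8·12 = 96 ≡ 5 = α_err ✓ (single-error assumption holds).
Step 4: error magnitude e = S_0/v_5 = S_0·∏_{j≠5}(α_5 − α_j) = 5·6 = 30 ≡ 4 (mod 13).
Step 5: correct position 5: c_5 = r_5 − e = 12 − 4 ≡ 8 (mod 13). Hence c = [10, 1, 9, 2, 8].
  Check: interpolating c through the α_i gives m(x) = 3 + 1·x (degree < 2) with m(α_i) = c_i for every i, so c is indeed a codeword.


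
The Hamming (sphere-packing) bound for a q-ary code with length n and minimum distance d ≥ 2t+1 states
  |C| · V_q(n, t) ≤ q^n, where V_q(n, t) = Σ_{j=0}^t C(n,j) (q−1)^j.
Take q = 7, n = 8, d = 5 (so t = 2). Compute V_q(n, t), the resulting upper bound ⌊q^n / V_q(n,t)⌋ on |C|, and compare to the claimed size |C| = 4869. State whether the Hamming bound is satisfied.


V_q(n, t) = 1057, q^n = 5764801, Hamming bound = 5453, |C| = 4869 ≤ bound (satisfied).

Step 1: Compute V_q(n, t) = Σ_{j=0}^2 C(n, j) (q−1)^j.
  j = 0: C(8,0)·(6)^0 = 1·1 = 1.
  j = 1: C(8,1)·(6)^1 = 8·6 = 48.
  j = 2: C(8,2)·(6)^2 = 28·36 = 1008.
  V_q(n, t) = 1 + 48 + 1008 = 1057.
Step 2: q^n = 7^8 = 5764801.
Step 3: Hamming bound ⌊q^n / V_q(n,t)⌋ = ⌊5764801/1057⌋ = 5453.
Step 4: Compare |C| = 4869 to 5453: satisfied.
The claimed |C| lies below the Hamming bound.


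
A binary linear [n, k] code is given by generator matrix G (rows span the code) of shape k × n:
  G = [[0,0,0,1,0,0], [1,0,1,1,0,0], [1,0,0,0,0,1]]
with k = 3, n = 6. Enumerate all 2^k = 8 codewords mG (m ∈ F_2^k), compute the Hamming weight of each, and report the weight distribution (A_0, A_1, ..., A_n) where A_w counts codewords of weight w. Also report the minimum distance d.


Weight distribution: A_0 = 1, A_1 = 1, A_2 = 3, A_3 = 3. Minimum distance d = 1.

Enumerate all 2^3 = 8 messages m ∈ F_2^3.
For each, compute codeword c = mG in F_2^6, then tally its weight.
  m = 000 → c = 000000, weight = 0.
  m = 100 → c = 000100, weight = 1.
  m = 010 → c = 101100, weight = 3.
  m = 110 → c = 101000, weight = 2.
  m = 001 → c = 100001, weight = 2.
  m = 101 → c = 100101, weight = 3.
  m = 011 → c = 001101, weight = 3.
  m = 111 → c = 001001, weight = 2.
Tally weights:
  weight 0: 1 codewords.
  weight 1: 1 codewords.
  weight 2: 3 codewords.
  weight 3: 3 codewords.
Minimum distance d = smallest w > 0 with A_w > 0 = 1.
Sanity: Σ A_w = 8 = 2^3 = 8 ✓.


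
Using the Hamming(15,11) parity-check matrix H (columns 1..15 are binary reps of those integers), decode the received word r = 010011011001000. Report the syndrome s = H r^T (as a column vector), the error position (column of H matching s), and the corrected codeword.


s = (1, 1, 0, 0)^T, error position = 12, corrected codeword c = 010011011000000

Compute s = H r^T mod 2 one row at a time:
  s_1 = 1 + 1 + 0 + 0 + 1 + 0 + 0 + 0 = 3 ≡ 1 (mod 2).
  s_2 = 0 + 1 + 1 + 0 + 1 + 0 + 0 + 0 = 3 ≡ 1 (mod 2).
  s_3 = 1 + 0 + 1 + 0 + 0 + 0 + 0 + 0 = 2 ≡ 0 (mod 2).
  s_4 = 0 + 0 + 1 + 0 + 1 + 0 + 0 + 0 = 2 ≡ 0 (mod 2).
s = (1, 1, 0, 0)^T — this equals column 12 of H (binary 1100), so error is at position 12.
Correct: flip bit 12 of r = 010011011001000 to get c = 010011011000000.
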